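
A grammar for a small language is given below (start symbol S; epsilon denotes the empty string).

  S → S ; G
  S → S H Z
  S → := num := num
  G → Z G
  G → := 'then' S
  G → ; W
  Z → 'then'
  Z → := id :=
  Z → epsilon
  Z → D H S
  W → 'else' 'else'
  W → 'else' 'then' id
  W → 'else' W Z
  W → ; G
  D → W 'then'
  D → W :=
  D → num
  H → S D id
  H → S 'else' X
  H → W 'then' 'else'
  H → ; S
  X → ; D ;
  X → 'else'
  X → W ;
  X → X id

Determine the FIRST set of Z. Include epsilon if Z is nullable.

Z → 'then' contributes {'then'}.
Z → := id := contributes {:=}.
Z → epsilon contributes epsilon.
From Z → D H S: add FIRST(D) = { 'else', ;, num }.
Union: FIRST(Z) = { 'else', 'then', :=, ;, num, epsilon }.

{ 'else', 'then', :=, ;, num, epsilon }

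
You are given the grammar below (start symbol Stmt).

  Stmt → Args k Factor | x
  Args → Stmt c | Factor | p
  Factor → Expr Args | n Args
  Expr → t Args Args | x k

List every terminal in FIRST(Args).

From Args → Stmt c: add FIRST(Stmt) = { n, p, t, x }.
From Args → Factor: add FIRST(Factor) = { n, t, x }.
Args → p contributes {p}.
Union: FIRST(Args) = { n, p, t, x }.

{ n, p, t, x }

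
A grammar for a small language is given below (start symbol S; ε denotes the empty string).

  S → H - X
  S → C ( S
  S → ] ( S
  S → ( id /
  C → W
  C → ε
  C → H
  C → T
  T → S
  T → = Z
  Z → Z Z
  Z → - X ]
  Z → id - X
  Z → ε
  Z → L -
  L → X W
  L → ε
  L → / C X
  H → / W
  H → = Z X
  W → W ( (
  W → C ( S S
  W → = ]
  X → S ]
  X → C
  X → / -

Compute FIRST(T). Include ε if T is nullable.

From T → S: add FIRST(S) = { (, /, =, ] }.
T → = Z contributes {=}.
Union: FIRST(T) = { (, /, =, ] }.

{ (, /, =, ] }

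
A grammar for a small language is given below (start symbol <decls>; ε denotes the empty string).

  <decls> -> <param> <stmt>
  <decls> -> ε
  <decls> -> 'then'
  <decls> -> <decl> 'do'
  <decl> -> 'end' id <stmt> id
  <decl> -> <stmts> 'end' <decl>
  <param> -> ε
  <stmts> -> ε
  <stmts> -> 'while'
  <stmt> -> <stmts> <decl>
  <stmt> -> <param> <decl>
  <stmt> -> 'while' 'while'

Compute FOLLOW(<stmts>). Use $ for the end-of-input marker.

In <decl> -> <stmts> 'end' <decl>: add FIRST('end' <decl>) = { 'end' }.
In <stmt> -> <stmts> <decl>: add FIRST(<decl>) = { 'end', 'while' }.
Union: FOLLOW(<stmts>) = { 'end', 'while' }.

{ 'end', 'while' }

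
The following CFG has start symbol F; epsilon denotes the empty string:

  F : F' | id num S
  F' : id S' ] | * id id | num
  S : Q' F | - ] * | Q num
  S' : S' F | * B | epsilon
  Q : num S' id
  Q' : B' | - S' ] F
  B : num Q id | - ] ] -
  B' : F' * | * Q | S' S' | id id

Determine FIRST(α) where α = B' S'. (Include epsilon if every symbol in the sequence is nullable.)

Add FIRST(B')\{epsilon} = { *, id, num }; B' is nullable, continue.
Add FIRST(S')\{epsilon} = { *, id, num }; S' is nullable, continue.
Every symbol is nullable, so include epsilon.

{ *, id, num, epsilon }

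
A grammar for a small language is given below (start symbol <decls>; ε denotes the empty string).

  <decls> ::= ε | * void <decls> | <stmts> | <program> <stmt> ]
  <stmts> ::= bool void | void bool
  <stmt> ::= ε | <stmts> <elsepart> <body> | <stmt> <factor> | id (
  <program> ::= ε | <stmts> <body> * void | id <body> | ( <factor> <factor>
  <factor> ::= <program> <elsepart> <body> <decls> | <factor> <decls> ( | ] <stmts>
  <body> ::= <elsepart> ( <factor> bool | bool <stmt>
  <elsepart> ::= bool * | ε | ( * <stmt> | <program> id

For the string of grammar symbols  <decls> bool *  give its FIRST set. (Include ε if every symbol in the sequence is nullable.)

{ (, *, ], bool, id, void }

Add FIRST(<decls>)\{ε} = { (, *, ], bool, id, void }; <decls> is nullable, continue.
bool is a terminal; add {bool} and stop.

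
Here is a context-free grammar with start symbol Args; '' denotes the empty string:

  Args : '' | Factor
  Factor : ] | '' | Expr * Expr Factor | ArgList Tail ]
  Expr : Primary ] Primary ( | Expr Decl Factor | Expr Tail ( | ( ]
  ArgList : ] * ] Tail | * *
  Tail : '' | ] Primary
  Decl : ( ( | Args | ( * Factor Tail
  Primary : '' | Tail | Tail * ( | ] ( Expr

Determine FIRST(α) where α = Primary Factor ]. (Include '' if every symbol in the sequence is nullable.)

Add FIRST(Primary)\{''} = { *, ] }; Primary is nullable, continue.
Add FIRST(Factor)\{''} = { (, *, ] }; Factor is nullable, continue.
] is a terminal; add {]} and stop.

{ (, *, ] }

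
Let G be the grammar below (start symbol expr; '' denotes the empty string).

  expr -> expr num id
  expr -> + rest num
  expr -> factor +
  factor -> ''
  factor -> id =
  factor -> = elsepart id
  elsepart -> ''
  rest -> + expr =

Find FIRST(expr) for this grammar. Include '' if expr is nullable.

From expr -> expr num id: add FIRST(expr) = { +, =, id }.
expr -> + rest num contributes {+}.
From expr -> factor +: factor nullable, take FIRST(factor) ∪ {+} = { +, =, id }.
Union: FIRST(expr) = { +, =, id }.

{ +, =, id }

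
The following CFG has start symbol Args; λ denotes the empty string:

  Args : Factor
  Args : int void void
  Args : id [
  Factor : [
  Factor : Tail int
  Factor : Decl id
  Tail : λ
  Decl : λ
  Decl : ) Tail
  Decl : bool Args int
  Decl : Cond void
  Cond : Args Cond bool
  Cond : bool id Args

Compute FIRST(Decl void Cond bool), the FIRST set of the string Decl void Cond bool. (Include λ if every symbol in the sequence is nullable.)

Add FIRST(Decl)\{λ} = { ), [, bool, id, int }; Decl is nullable, continue.
void is a terminal; add {void} and stop.

{ ), [, bool, id, int, void }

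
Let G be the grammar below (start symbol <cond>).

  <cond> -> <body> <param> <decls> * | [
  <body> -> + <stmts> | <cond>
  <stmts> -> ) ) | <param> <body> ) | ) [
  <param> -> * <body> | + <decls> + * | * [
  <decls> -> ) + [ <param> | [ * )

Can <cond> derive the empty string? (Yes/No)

No nonterminal in this grammar is nullable.
No production of <cond> has an RHS whose symbols are all nullable, so <cond> is not nullable.

No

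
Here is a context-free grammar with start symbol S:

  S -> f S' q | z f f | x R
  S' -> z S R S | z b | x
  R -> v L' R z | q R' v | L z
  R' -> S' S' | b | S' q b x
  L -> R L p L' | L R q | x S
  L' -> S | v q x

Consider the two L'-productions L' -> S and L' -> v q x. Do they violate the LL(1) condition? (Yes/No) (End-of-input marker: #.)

FIRST(S) = { f, x, z } and FIRST(v q x) = { v }.
The FIRST sets are disjoint and neither alternative is nullable — no conflict.

No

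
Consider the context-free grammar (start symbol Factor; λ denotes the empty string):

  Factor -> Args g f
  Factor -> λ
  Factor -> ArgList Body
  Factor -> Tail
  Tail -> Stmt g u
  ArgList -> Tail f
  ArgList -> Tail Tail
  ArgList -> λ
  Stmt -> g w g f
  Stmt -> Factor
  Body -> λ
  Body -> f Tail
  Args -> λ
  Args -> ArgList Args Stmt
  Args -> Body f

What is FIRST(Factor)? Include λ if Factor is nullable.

{ f, g, λ }

From Factor -> Args g f: Args nullable, take FIRST(Args) ∪ {g} = { f, g }.
Factor -> λ contributes λ.
From Factor -> ArgList Body: ArgList, Body nullable, take FIRST(ArgList) ∪ FIRST(Body) = { f, g }; also λ since the whole RHS is nullable.
From Factor -> Tail: add FIRST(Tail) = { f, g }.
Union: FIRST(Factor) = { f, g, λ }.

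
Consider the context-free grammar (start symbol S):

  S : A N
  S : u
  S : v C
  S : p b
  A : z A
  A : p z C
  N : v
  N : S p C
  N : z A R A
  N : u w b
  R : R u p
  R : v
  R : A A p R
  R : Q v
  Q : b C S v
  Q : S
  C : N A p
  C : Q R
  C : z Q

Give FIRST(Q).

{ b, p, u, v, z }

Q : b C S v contributes {b}.
From Q : S: add FIRST(S) = { p, u, v, z }.
Union: FIRST(Q) = { b, p, u, v, z }.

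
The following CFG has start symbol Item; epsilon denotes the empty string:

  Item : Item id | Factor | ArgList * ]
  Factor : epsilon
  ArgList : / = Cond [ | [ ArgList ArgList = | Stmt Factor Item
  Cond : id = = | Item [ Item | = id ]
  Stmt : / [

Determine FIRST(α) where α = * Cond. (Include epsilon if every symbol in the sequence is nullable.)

* is a terminal; add {*} and stop.

{ * }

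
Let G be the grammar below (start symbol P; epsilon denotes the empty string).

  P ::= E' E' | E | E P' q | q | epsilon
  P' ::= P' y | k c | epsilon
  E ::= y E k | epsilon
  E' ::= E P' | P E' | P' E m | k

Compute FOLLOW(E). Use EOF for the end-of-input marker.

In P ::= E: E is at the end, add FOLLOW(P) = { EOF, k, m, q, y }.
In P ::= E P' q: add FIRST(P' q) = { k, q, y }.
In E ::= y E k: add FIRST(k) = { k }.
In E' ::= E P': add FIRST(P')\{epsilon} = { k, y }.
  Since P' is nullable, also add FOLLOW(E') = { EOF, k, m, q, y }.
In E' ::= P' E m: add FIRST(m) = { m }.
Union: FOLLOW(E) = { EOF, k, m, q, y }.

{ EOF, k, m, q, y }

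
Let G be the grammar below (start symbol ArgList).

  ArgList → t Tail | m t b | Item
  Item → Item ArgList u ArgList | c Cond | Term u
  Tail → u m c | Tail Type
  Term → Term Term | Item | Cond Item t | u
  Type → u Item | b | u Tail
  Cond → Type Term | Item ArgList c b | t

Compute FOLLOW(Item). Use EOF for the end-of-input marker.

{ EOF, b, c, m, t, u }

In ArgList → Item: Item is at the end, add FOLLOW(ArgList) = { EOF, b, c, m, t, u }.
In Item → Item ArgList u ArgList: add FIRST(ArgList u ArgList) = { b, c, m, t, u }.
In Term → Item: Item is at the end, add FOLLOW(Term) = { EOF, b, c, m, t, u }.
In Term → Cond Item t: add FIRST(t) = { t }.
In Type → u Item: Item is at the end, add FOLLOW(Type) = { EOF, b, c, m, t, u }.
In Cond → Item ArgList c b: add FIRST(ArgList c b) = { b, c, m, t, u }.
Union: FOLLOW(Item) = { EOF, b, c, m, t, u }.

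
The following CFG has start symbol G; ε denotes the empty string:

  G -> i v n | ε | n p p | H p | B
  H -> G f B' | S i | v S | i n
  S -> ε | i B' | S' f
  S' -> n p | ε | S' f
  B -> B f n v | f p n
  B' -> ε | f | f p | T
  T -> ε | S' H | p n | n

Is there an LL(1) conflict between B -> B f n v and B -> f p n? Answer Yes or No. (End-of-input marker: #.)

FIRST(B f n v) = { f } and FIRST(f p n) = { f }.
Both contain f, so the two alternatives are not disjoint — LL(1) conflict.

Yes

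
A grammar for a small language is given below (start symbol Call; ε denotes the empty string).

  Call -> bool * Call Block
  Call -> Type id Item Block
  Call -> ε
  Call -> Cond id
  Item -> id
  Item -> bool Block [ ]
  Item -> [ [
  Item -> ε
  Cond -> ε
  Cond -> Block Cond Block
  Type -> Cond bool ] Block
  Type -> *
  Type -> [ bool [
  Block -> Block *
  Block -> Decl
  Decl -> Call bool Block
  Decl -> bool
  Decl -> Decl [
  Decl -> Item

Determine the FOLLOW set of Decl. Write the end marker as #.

{ #, *, [, bool, id }

In Block -> Decl: Decl is at the end, add FOLLOW(Block) = { #, *, [, bool, id }.
In Decl -> Decl [: add FIRST([) = { [ }.
Union: FOLLOW(Decl) = { #, *, [, bool, id }.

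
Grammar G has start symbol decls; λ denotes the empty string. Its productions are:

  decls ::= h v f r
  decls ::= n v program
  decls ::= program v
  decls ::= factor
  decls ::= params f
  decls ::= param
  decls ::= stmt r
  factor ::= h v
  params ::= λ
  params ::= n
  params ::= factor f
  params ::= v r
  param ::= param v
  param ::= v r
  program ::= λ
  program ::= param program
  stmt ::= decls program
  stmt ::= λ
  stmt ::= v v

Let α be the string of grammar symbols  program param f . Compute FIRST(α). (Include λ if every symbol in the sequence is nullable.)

{ v }

Add FIRST(program)\{λ} = { v }; program is nullable, continue.
Add FIRST(param) = { v }; param is not nullable, stop.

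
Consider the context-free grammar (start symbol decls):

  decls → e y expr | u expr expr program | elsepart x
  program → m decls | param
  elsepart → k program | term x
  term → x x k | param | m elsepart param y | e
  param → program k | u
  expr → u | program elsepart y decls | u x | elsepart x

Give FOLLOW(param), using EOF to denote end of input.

{ EOF, e, k, m, u, x, y }

In program → param: param is at the end, add FOLLOW(program) = { EOF, e, k, m, u, x, y }.
In term → param: param is at the end, add FOLLOW(term) = { x }.
In term → m elsepart param y: add FIRST(y) = { y }.
Union: FOLLOW(param) = { EOF, e, k, m, u, x, y }.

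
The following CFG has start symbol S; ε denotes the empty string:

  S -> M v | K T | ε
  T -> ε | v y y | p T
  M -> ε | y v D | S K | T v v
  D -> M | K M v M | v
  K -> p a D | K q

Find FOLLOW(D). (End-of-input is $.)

In M -> y v D: D is at the end, add FOLLOW(M) = { $, p, q, v, y }.
In K -> p a D: D is at the end, add FOLLOW(K) = { $, p, q, v, y }.
Union: FOLLOW(D) = { $, p, q, v, y }.

{ $, p, q, v, y }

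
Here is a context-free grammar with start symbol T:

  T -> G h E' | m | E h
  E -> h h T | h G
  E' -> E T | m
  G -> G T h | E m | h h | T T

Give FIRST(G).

{ h, m }

From G -> G T h: add FIRST(G) = { h, m }.
From G -> E m: add FIRST(E) = { h }.
G -> h h contributes {h}.
From G -> T T: add FIRST(T) = { h, m }.
Union: FIRST(G) = { h, m }.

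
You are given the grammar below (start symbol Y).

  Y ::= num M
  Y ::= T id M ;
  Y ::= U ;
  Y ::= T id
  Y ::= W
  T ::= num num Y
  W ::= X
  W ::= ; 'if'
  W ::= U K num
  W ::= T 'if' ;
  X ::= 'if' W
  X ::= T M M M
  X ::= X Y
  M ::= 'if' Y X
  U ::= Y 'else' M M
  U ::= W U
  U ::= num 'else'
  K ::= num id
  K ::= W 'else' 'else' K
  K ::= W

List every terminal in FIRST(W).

From W ::= X: add FIRST(X) = { 'if', num }.
W ::= ; 'if' contributes {;}.
From W ::= U K num: add FIRST(U) = { 'if', ;, num }.
From W ::= T 'if' ;: add FIRST(T) = { num }.
Union: FIRST(W) = { 'if', ;, num }.

{ 'if', ;, num }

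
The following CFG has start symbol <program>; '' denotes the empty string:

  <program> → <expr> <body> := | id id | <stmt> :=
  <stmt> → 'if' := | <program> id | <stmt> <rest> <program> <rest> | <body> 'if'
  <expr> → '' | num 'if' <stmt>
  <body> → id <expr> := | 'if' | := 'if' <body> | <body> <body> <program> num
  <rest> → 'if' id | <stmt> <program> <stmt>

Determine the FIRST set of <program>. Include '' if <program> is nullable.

{ 'if', :=, id, num }

From <program> → <expr> <body> :=: <expr> nullable, take FIRST(<expr>) ∪ FIRST(<body>) = { 'if', :=, id, num }.
<program> → id id contributes {id}.
From <program> → <stmt> :=: add FIRST(<stmt>) = { 'if', :=, id, num }.
Union: FIRST(<program>) = { 'if', :=, id, num }.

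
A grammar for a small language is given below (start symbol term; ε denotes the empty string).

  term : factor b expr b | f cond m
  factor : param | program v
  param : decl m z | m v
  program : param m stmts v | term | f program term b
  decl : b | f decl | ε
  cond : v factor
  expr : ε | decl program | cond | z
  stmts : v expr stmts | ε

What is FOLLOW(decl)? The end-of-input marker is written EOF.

In param : decl m z: add FIRST(m z) = { m }.
In decl : f decl: decl is at the end, add FOLLOW(decl) = { b, f, m }.
In expr : decl program: add FIRST(program) = { b, f, m }.
Union: FOLLOW(decl) = { b, f, m }.

{ b, f, m }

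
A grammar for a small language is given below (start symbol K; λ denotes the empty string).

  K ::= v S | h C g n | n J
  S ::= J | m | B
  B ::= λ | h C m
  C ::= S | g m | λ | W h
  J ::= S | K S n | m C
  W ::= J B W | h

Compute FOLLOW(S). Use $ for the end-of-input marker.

In K ::= v S: S is at the end, add FOLLOW(K) = { $, h, m, n, v }.
In C ::= S: S is at the end, add FOLLOW(C) = { $, g, h, m, n, v }.
In J ::= S: S is at the end, add FOLLOW(J) = { $, g, h, m, n, v }.
In J ::= K S n: add FIRST(n) = { n }.
Union: FOLLOW(S) = { $, g, h, m, n, v }.

{ $, g, h, m, n, v }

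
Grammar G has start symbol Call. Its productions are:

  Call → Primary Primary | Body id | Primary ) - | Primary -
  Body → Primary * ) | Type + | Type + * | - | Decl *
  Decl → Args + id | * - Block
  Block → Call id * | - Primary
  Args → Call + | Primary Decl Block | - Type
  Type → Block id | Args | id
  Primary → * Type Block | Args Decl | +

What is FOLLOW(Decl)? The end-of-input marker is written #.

In Body → Decl *: add FIRST(*) = { * }.
In Args → Primary Decl Block: add FIRST(Block) = { *, +, -, id }.
In Primary → Args Decl: Decl is at the end, add FOLLOW(Primary) = { #, ), *, +, -, id }.
Union: FOLLOW(Decl) = { #, ), *, +, -, id }.

{ #, ), *, +, -, id }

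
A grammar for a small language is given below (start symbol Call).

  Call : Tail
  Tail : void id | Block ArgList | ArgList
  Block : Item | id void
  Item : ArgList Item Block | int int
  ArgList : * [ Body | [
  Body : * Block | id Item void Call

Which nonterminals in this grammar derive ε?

{ } (none)

No nonterminal has an empty production or an RHS whose symbols are all nullable.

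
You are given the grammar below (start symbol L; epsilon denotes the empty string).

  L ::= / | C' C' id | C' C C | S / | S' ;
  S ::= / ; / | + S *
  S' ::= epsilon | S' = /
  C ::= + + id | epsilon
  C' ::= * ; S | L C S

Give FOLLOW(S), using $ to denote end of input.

{ $, *, +, /, ;, =, id }

In L ::= S /: add FIRST(/) = { / }.
In S ::= + S *: add FIRST(*) = { * }.
In C' ::= * ; S: S is at the end, add FOLLOW(C') = { $, *, +, /, ;, =, id }.
In C' ::= L C S: S is at the end, add FOLLOW(C') = { $, *, +, /, ;, =, id }.
Union: FOLLOW(S) = { $, *, +, /, ;, =, id }.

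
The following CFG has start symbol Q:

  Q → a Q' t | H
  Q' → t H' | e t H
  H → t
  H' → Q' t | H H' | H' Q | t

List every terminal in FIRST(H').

{ e, t }

From H' → Q' t: add FIRST(Q') = { e, t }.
From H' → H H': add FIRST(H) = { t }.
From H' → H' Q: add FIRST(H') = { e, t }.
H' → t contributes {t}.
Union: FIRST(H') = { e, t }.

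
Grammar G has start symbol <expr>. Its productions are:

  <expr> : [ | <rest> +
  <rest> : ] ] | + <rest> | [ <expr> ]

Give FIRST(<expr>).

{ +, [, ] }

<expr> : [ contributes {[}.
From <expr> : <rest> +: add FIRST(<rest>) = { +, [, ] }.
Union: FIRST(<expr>) = { +, [, ] }.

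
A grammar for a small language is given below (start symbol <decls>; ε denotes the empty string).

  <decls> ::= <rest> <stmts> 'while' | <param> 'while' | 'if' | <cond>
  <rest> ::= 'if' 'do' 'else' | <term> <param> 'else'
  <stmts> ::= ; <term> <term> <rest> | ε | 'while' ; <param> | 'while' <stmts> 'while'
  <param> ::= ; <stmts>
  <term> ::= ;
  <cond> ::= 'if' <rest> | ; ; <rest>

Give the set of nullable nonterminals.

Directly nullable (have an ε-production): <stmts>.
No other nonterminal has a production whose RHS symbols are all nullable.

{ <stmts> }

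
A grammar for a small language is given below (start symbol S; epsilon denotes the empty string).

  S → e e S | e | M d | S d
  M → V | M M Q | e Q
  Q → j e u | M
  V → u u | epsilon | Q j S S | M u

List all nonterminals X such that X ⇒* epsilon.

{ M, Q, V }

Directly nullable (have an epsilon-production): V.
Q → M with every symbol nullable, so Q is nullable.
M → V with every symbol nullable, so M is nullable.
No other nonterminal has a production whose RHS symbols are all nullable.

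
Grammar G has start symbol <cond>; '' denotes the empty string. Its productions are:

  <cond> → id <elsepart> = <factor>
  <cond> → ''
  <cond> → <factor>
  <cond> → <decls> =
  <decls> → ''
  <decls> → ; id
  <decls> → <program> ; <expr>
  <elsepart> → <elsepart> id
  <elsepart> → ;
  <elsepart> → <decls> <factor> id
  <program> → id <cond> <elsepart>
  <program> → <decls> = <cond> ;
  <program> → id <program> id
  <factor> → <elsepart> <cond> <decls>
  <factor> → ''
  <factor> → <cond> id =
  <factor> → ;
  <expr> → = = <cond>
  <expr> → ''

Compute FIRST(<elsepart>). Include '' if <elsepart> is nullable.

From <elsepart> → <elsepart> id: add FIRST(<elsepart>) = { ;, =, id }.
<elsepart> → ; contributes {;}.
From <elsepart> → <decls> <factor> id: <decls>, <factor> nullable, take FIRST(<decls>) ∪ FIRST(<factor>) ∪ {id} = { ;, =, id }.
Union: FIRST(<elsepart>) = { ;, =, id }.

{ ;, =, id }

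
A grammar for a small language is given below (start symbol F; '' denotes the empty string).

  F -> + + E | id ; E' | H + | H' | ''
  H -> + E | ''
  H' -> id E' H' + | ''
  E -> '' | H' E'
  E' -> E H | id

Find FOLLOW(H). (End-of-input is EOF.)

{ EOF, +, id }

In F -> H +: add FIRST(+) = { + }.
In E' -> E H: H is at the end, add FOLLOW(E') = { EOF, +, id }.
Union: FOLLOW(H) = { EOF, +, id }.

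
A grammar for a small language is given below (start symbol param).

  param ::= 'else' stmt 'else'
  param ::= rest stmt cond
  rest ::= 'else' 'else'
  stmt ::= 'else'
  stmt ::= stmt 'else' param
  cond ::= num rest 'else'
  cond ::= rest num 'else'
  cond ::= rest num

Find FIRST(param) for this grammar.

{ 'else' }

param ::= 'else' stmt 'else' contributes {'else'}.
From param ::= rest stmt cond: add FIRST(rest) = { 'else' }.
Union: FIRST(param) = { 'else' }.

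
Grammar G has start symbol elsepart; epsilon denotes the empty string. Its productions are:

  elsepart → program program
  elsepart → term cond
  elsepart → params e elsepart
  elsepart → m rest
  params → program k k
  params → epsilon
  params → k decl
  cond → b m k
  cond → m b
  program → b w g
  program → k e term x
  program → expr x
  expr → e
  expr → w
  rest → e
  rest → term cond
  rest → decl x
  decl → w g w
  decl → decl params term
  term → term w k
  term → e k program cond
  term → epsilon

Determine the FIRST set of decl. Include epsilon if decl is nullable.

{ w }

decl → w g w contributes {w}.
From decl → decl params term: add FIRST(decl) = { w }.
Union: FIRST(decl) = { w }.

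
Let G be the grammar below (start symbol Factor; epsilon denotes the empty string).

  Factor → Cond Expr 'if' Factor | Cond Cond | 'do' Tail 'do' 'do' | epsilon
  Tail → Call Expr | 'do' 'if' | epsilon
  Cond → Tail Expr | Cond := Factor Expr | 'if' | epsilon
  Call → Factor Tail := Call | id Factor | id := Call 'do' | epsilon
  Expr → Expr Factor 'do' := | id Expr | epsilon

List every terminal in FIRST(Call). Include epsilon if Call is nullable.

From Call → Factor Tail := Call: Factor, Tail nullable, take FIRST(Factor) ∪ FIRST(Tail) ∪ {:=} = { 'do', 'if', :=, id }.
Call → id Factor contributes {id}.
Call → id := Call 'do' contributes {id}.
Call → epsilon contributes epsilon.
Union: FIRST(Call) = { 'do', 'if', :=, id, epsilon }.

{ 'do', 'if', :=, id, epsilon }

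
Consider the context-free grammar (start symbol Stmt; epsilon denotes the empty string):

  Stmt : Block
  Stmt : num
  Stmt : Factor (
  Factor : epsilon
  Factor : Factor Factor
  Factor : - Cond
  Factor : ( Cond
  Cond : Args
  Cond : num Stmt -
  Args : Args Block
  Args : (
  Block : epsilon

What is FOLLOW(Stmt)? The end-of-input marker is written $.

Stmt is the start symbol, so $ ∈ FOLLOW(Stmt).
In Cond : num Stmt -: add FIRST(-) = { - }.
Union: FOLLOW(Stmt) = { $, - }.

{ $, - }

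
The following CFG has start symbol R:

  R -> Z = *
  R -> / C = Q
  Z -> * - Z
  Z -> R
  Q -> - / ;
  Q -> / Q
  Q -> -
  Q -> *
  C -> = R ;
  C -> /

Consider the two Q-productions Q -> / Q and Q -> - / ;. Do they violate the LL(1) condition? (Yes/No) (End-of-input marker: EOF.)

No

FIRST(/ Q) = { / } and FIRST(- / ;) = { - }.
The FIRST sets are disjoint and neither alternative is nullable — no conflict.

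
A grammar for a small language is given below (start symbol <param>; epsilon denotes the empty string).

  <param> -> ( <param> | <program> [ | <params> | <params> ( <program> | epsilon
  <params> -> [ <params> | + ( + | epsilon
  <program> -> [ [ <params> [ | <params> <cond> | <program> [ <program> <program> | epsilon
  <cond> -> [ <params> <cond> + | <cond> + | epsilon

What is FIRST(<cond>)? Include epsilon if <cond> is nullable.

{ +, [, epsilon }

<cond> -> [ <params> <cond> + contributes {[}.
From <cond> -> <cond> +: <cond> nullable, take FIRST(<cond>) ∪ {+} = { +, [ }.
<cond> -> epsilon contributes epsilon.
Union: FIRST(<cond>) = { +, [, epsilon }.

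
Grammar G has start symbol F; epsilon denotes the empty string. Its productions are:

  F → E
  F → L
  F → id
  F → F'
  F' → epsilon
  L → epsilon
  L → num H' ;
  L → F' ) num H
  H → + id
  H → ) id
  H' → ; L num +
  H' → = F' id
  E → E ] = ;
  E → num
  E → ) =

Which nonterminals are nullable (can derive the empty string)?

Directly nullable (have an epsilon-production): F', L.
F → L with every symbol nullable, so F is nullable.
No other nonterminal has a production whose RHS symbols are all nullable.

{ F, F', L }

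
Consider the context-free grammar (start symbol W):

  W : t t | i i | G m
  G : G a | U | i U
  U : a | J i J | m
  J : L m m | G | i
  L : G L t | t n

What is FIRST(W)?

W : t t contributes {t}.
W : i i contributes {i}.
From W : G m: add FIRST(G) = { a, i, m, t }.
Union: FIRST(W) = { a, i, m, t }.

{ a, i, m, t }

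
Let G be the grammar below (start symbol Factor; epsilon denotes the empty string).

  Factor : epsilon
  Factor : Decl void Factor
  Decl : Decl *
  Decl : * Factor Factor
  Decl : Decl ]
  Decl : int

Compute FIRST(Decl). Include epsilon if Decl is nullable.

From Decl : Decl *: add FIRST(Decl) = { *, int }.
Decl : * Factor Factor contributes {*}.
From Decl : Decl ]: add FIRST(Decl) = { *, int }.
Decl : int contributes {int}.
Union: FIRST(Decl) = { *, int }.

{ *, int }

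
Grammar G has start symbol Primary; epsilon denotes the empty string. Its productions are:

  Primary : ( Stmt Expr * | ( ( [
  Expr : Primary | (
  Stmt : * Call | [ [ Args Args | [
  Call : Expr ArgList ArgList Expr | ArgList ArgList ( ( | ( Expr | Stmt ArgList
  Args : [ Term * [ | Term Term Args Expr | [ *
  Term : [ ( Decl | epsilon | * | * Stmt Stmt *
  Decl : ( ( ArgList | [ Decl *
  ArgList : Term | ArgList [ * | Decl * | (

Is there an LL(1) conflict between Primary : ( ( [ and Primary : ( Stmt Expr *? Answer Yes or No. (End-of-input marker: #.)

Yes

FIRST(( ( [) = { ( } and FIRST(( Stmt Expr *) = { ( }.
Both contain (, so the two alternatives are not disjoint — LL(1) conflict.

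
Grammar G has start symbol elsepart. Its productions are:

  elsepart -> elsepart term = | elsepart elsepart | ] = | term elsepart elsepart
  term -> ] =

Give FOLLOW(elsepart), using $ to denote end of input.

elsepart is the start symbol, so $ ∈ FOLLOW(elsepart).
In elsepart -> elsepart term =: add FIRST(term =) = { ] }.
In elsepart -> elsepart elsepart: add FIRST(elsepart) = { ] }.
In elsepart -> elsepart elsepart: elsepart is at the end, add FOLLOW(elsepart) = { $, ] }.
In elsepart -> term elsepart elsepart: add FIRST(elsepart) = { ] }.
In elsepart -> term elsepart elsepart: elsepart is at the end, add FOLLOW(elsepart) = { $, ] }.
Union: FOLLOW(elsepart) = { $, ] }.

{ $, ] }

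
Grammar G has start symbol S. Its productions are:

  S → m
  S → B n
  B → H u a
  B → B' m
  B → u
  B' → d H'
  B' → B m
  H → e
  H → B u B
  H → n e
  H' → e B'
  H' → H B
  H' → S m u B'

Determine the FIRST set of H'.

{ d, e, m, n, u }

H' → e B' contributes {e}.
From H' → H B: add FIRST(H) = { d, e, n, u }.
From H' → S m u B': add FIRST(S) = { d, e, m, n, u }.
Union: FIRST(H') = { d, e, m, n, u }.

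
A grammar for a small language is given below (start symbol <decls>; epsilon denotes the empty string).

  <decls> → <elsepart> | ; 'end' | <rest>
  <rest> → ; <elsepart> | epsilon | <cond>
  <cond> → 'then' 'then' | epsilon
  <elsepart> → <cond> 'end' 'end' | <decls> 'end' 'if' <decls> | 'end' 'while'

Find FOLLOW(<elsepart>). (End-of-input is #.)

In <decls> → <elsepart>: <elsepart> is at the end, add FOLLOW(<decls>) = { #, 'end' }.
In <rest> → ; <elsepart>: <elsepart> is at the end, add FOLLOW(<rest>) = { #, 'end' }.
Union: FOLLOW(<elsepart>) = { #, 'end' }.

{ #, 'end' }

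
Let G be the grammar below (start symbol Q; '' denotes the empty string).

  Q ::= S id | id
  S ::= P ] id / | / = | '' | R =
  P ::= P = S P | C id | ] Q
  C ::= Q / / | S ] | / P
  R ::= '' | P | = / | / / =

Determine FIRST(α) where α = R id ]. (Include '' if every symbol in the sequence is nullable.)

{ /, =, ], id }

Add FIRST(R)\{''} = { /, =, ], id }; R is nullable, continue.
id is a terminal; add {id} and stop.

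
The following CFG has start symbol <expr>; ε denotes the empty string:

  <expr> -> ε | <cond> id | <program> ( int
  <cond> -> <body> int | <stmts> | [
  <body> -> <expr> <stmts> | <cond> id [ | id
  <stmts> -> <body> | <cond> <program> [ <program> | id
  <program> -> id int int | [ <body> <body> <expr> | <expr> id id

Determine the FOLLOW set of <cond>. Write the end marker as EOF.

In <expr> -> <cond> id: add FIRST(id) = { id }.
In <body> -> <cond> id [: add FIRST(id [) = { id }.
In <stmts> -> <cond> <program> [ <program>: add FIRST(<program> [ <program>) = { [, id }.
Union: FOLLOW(<cond>) = { [, id }.

{ [, id }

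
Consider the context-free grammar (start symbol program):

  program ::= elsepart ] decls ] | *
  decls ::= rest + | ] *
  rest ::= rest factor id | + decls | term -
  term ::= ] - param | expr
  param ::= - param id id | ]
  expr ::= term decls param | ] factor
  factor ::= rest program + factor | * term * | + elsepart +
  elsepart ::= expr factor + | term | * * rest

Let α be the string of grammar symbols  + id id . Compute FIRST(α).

+ is a terminal; add {+} and stop.

{ + }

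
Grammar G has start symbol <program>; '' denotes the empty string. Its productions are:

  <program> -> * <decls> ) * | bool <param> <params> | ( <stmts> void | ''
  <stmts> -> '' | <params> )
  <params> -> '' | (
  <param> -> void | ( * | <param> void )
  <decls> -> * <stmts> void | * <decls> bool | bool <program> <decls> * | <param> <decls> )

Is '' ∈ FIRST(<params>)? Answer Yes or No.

<params> has an ''-production, so <params> ⇒ ''.

Yes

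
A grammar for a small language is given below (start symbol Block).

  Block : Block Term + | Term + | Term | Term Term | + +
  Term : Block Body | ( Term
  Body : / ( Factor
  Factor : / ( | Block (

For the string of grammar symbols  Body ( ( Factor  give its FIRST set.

Add FIRST(Body) = { / }; Body is not nullable, stop.

{ / }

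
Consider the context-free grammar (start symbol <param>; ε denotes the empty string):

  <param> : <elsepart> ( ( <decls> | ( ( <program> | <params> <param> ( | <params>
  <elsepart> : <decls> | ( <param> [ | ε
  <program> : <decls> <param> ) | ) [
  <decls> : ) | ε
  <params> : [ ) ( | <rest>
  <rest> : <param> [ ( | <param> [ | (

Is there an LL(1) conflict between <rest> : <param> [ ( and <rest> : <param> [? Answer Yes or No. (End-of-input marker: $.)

Yes

FIRST(<param> [ () = { (, ), [ } and FIRST(<param> [) = { (, ), [ }.
Both contain (, so the two alternatives are not disjoint — LL(1) conflict.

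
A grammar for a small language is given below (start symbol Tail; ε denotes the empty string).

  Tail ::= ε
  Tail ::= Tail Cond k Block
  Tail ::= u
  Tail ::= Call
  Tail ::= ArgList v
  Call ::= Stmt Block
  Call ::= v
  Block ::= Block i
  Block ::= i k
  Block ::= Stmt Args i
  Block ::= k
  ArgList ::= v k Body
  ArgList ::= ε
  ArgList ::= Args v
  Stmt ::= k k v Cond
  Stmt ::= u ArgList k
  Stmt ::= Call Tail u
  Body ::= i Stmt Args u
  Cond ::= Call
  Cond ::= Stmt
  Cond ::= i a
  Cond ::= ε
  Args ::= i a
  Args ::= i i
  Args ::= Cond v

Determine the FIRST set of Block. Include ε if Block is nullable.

{ i, k, u, v }

From Block ::= Block i: add FIRST(Block) = { i, k, u, v }.
Block ::= i k contributes {i}.
From Block ::= Stmt Args i: add FIRST(Stmt) = { k, u, v }.
Block ::= k contributes {k}.
Union: FIRST(Block) = { i, k, u, v }.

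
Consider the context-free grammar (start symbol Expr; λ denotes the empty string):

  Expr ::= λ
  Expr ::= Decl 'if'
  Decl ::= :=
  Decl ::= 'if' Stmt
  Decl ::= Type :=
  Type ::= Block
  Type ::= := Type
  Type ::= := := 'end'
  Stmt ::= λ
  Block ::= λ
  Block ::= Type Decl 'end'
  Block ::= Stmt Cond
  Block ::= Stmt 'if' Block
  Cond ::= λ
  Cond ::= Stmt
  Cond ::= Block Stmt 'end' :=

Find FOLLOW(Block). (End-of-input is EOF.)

{ 'end', 'if', := }

In Type ::= Block: Block is at the end, add FOLLOW(Type) = { 'end', 'if', := }.
In Block ::= Stmt 'if' Block: Block is at the end, add FOLLOW(Block) = { 'end', 'if', := }.
In Cond ::= Block Stmt 'end' :=: add FIRST(Stmt 'end' :=) = { 'end' }.
Union: FOLLOW(Block) = { 'end', 'if', := }.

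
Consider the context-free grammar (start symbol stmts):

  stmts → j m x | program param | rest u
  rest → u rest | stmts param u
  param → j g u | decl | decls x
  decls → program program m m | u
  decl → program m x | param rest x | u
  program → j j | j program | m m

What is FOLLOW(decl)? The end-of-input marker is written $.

In param → decl: decl is at the end, add FOLLOW(param) = { $, j, m, u }.
Union: FOLLOW(decl) = { $, j, m, u }.

{ $, j, m, u }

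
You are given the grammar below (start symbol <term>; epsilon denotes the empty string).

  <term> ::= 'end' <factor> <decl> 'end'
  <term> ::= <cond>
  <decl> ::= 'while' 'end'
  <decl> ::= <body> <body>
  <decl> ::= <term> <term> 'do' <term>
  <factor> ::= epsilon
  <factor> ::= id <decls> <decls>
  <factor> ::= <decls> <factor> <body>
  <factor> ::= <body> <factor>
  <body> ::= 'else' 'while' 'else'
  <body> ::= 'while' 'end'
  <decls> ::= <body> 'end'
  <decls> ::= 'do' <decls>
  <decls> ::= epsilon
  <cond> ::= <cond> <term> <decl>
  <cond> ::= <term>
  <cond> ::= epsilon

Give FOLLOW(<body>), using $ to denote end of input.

In <decl> ::= <body> <body>: add FIRST(<body>) = { 'else', 'while' }.
In <decl> ::= <body> <body>: <body> is at the end, add FOLLOW(<decl>) = { $, 'do', 'else', 'end', 'while' }.
In <factor> ::= <decls> <factor> <body>: <body> is at the end, add FOLLOW(<factor>) = { 'do', 'else', 'end', 'while' }.
In <factor> ::= <body> <factor>: add FIRST(<factor>)\{epsilon} = { 'do', 'else', 'while', id }.
  Since <factor> is nullable, also add FOLLOW(<factor>) = { 'do', 'else', 'end', 'while' }.
In <decls> ::= <body> 'end': add FIRST('end') = { 'end' }.
Union: FOLLOW(<body>) = { $, 'do', 'else', 'end', 'while', id }.

{ $, 'do', 'else', 'end', 'while', id }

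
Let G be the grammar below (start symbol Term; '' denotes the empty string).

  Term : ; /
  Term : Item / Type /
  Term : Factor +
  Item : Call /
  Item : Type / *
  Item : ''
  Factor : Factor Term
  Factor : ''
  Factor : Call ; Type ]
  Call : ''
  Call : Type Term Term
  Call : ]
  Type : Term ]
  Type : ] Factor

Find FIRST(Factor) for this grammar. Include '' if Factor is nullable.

From Factor : Factor Term: Factor nullable, take FIRST(Factor) ∪ FIRST(Term) = { +, /, ;, ] }.
Factor : '' contributes ''.
From Factor : Call ; Type ]: Call nullable, take FIRST(Call) ∪ {;} = { +, /, ;, ] }.
Union: FIRST(Factor) = { +, /, ;, ], '' }.

{ +, /, ;, ], '' }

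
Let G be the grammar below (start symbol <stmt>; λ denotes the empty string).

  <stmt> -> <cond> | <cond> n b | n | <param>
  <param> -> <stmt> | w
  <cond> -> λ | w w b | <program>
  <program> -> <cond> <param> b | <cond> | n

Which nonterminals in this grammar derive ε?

{ <cond>, <param>, <program>, <stmt> }

Directly nullable (have an λ-production): <cond>.
<stmt> -> <cond> with every symbol nullable, so <stmt> is nullable.
<param> -> <stmt> with every symbol nullable, so <param> is nullable.
<program> -> <cond> with every symbol nullable, so <program> is nullable.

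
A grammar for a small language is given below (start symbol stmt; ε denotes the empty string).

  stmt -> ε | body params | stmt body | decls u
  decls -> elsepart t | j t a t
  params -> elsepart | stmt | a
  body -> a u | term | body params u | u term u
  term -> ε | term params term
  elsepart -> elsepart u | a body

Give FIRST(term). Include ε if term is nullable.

term -> ε contributes ε.
From term -> term params term: term, params, term nullable, take FIRST(term) ∪ FIRST(params) ∪ FIRST(term) = { a, j, u }; also ε since the whole RHS is nullable.
Union: FIRST(term) = { a, j, u, ε }.

{ a, j, u, ε }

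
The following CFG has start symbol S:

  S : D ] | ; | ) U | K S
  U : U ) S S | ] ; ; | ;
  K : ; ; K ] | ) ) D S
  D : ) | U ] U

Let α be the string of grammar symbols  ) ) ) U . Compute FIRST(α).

{ ) }

) is a terminal; add {)} and stop.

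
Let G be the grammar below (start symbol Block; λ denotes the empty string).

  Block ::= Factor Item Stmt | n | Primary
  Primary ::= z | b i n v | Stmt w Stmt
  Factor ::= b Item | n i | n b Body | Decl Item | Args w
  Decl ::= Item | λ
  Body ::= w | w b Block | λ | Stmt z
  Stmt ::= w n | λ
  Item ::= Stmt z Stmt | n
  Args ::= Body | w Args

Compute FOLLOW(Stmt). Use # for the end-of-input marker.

{ #, n, w, z }

In Block ::= Factor Item Stmt: Stmt is at the end, add FOLLOW(Block) = { #, n, w, z }.
In Primary ::= Stmt w Stmt: add FIRST(w Stmt) = { w }.
In Primary ::= Stmt w Stmt: Stmt is at the end, add FOLLOW(Primary) = { #, n, w, z }.
In Body ::= Stmt z: add FIRST(z) = { z }.
In Item ::= Stmt z Stmt: add FIRST(z Stmt) = { z }.
In Item ::= Stmt z Stmt: Stmt is at the end, add FOLLOW(Item) = { #, n, w, z }.
Union: FOLLOW(Stmt) = { #, n, w, z }.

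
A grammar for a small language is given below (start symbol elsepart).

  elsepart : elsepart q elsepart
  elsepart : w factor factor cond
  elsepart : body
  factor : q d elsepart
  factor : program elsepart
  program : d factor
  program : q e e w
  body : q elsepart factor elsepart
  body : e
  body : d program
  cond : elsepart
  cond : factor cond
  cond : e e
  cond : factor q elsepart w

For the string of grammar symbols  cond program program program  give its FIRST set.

Add FIRST(cond) = { d, e, q, w }; cond is not nullable, stop.

{ d, e, q, w }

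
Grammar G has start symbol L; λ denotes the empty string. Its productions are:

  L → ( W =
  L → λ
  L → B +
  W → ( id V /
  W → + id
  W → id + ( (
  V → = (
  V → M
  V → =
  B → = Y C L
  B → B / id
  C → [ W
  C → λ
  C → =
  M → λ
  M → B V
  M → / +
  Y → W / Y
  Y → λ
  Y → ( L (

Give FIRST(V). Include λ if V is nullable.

V → = ( contributes {=}.
From V → M: add FIRST(M) = { /, =, λ } (including λ since M is nullable).
V → = contributes {=}.
Union: FIRST(V) = { /, =, λ }.

{ /, =, λ }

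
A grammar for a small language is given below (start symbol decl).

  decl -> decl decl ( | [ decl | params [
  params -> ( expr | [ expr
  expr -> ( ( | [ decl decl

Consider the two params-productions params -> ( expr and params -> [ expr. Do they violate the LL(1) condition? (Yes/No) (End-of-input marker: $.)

FIRST(( expr) = { ( } and FIRST([ expr) = { [ }.
The FIRST sets are disjoint and neither alternative is nullable — no conflict.

No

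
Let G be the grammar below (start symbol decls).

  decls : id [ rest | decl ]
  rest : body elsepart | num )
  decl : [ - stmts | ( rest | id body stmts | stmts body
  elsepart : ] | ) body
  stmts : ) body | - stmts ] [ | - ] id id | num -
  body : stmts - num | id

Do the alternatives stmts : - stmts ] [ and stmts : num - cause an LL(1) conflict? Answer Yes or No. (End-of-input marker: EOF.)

FIRST(- stmts ] [) = { - } and FIRST(num -) = { num }.
The FIRST sets are disjoint and neither alternative is nullable — no conflict.

No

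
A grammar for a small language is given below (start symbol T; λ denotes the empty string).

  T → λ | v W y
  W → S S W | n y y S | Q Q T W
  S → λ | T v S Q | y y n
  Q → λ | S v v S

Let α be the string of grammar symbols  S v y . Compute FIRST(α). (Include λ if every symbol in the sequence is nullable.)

{ v, y }

Add FIRST(S)\{λ} = { v, y }; S is nullable, continue.
v is a terminal; add {v} and stop.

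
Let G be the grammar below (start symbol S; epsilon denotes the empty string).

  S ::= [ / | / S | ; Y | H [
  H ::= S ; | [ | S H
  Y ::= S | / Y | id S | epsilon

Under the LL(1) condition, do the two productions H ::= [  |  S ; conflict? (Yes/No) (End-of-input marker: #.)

Yes

FIRST([) = { [ } and FIRST(S ;) = { /, ;, [ }.
Both contain [, so the two alternatives are not disjoint — LL(1) conflict.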